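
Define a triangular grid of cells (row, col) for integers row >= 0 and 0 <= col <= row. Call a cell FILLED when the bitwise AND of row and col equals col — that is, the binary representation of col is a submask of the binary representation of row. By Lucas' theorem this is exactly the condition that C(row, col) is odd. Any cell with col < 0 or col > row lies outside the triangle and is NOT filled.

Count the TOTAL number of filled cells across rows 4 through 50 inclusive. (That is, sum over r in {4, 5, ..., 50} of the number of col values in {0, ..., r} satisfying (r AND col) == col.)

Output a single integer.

r4=100 pc1: +2 =2
r5=101 pc2: +4 =6
r6=110 pc2: +4 =10
r7=111 pc3: +8 =18
r8=1000 pc1: +2 =20
r9=1001 pc2: +4 =24
r10=1010 pc2: +4 =28
r11=1011 pc3: +8 =36
r12=1100 pc2: +4 =40
r13=1101 pc3: +8 =48
r14=1110 pc3: +8 =56
r15=1111 pc4: +16 =72
r16=10000 pc1: +2 =74
r17=10001 pc2: +4 =78
r18=10010 pc2: +4 =82
r19=10011 pc3: +8 =90
r20=10100 pc2: +4 =94
r21=10101 pc3: +8 =102
r22=10110 pc3: +8 =110
r23=10111 pc4: +16 =126
r24=11000 pc2: +4 =130
r25=11001 pc3: +8 =138
r26=11010 pc3: +8 =146
r27=11011 pc4: +16 =162
r28=11100 pc3: +8 =170
r29=11101 pc4: +16 =186
r30=11110 pc4: +16 =202
r31=11111 pc5: +32 =234
r32=100000 pc1: +2 =236
r33=100001 pc2: +4 =240
r34=100010 pc2: +4 =244
r35=100011 pc3: +8 =252
r36=100100 pc2: +4 =256
r37=100101 pc3: +8 =264
r38=100110 pc3: +8 =272
r39=100111 pc4: +16 =288
r40=101000 pc2: +4 =292
r41=101001 pc3: +8 =300
r42=101010 pc3: +8 =308
r43=101011 pc4: +16 =324
r44=101100 pc3: +8 =332
r45=101101 pc4: +16 =348
r46=101110 pc4: +16 =364
r47=101111 pc5: +32 =396
r48=110000 pc2: +4 =400
r49=110001 pc3: +8 =408
r50=110010 pc3: +8 =416

Answer: 416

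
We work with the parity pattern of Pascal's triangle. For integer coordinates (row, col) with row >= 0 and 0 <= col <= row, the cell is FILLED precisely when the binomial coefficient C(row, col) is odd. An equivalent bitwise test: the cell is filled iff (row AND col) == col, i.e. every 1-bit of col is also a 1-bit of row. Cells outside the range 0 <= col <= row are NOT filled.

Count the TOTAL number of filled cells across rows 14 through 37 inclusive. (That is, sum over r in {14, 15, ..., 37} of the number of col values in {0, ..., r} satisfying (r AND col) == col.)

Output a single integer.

r14=1110 pc3: +8 =8
r15=1111 pc4: +16 =24
r16=10000 pc1: +2 =26
r17=10001 pc2: +4 =30
r18=10010 pc2: +4 =34
r19=10011 pc3: +8 =42
r20=10100 pc2: +4 =46
r21=10101 pc3: +8 =54
r22=10110 pc3: +8 =62
r23=10111 pc4: +16 =78
r24=11000 pc2: +4 =82
r25=11001 pc3: +8 =90
r26=11010 pc3: +8 =98
r27=11011 pc4: +16 =114
r28=11100 pc3: +8 =122
r29=11101 pc4: +16 =138
r30=11110 pc4: +16 =154
r31=11111 pc5: +32 =186
r32=100000 pc1: +2 =188
r33=100001 pc2: +4 =192
r34=100010 pc2: +4 =196
r35=100011 pc3: +8 =204
r36=100100 pc2: +4 =208
r37=100101 pc3: +8 =216

Answer: 216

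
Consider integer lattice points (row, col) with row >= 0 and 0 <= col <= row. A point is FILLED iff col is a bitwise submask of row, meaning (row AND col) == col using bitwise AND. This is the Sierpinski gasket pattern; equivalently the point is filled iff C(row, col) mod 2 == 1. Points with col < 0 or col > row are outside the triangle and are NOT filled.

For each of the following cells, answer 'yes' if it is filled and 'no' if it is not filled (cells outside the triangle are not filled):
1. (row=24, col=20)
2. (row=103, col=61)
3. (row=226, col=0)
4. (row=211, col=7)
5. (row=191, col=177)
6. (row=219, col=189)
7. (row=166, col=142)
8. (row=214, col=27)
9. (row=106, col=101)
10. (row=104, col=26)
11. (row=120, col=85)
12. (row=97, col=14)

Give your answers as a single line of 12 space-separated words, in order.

(24,20): row=0b11000, col=0b10100, row AND col = 0b10000 = 16; 16 != 20 -> empty
(103,61): row=0b1100111, col=0b111101, row AND col = 0b100101 = 37; 37 != 61 -> empty
(226,0): row=0b11100010, col=0b0, row AND col = 0b0 = 0; 0 == 0 -> filled
(211,7): row=0b11010011, col=0b111, row AND col = 0b11 = 3; 3 != 7 -> empty
(191,177): row=0b10111111, col=0b10110001, row AND col = 0b10110001 = 177; 177 == 177 -> filled
(219,189): row=0b11011011, col=0b10111101, row AND col = 0b10011001 = 153; 153 != 189 -> empty
(166,142): row=0b10100110, col=0b10001110, row AND col = 0b10000110 = 134; 134 != 142 -> empty
(214,27): row=0b11010110, col=0b11011, row AND col = 0b10010 = 18; 18 != 27 -> empty
(106,101): row=0b1101010, col=0b1100101, row AND col = 0b1100000 = 96; 96 != 101 -> empty
(104,26): row=0b1101000, col=0b11010, row AND col = 0b1000 = 8; 8 != 26 -> empty
(120,85): row=0b1111000, col=0b1010101, row AND col = 0b1010000 = 80; 80 != 85 -> empty
(97,14): row=0b1100001, col=0b1110, row AND col = 0b0 = 0; 0 != 14 -> empty

Answer: no no yes no yes no no no no no no no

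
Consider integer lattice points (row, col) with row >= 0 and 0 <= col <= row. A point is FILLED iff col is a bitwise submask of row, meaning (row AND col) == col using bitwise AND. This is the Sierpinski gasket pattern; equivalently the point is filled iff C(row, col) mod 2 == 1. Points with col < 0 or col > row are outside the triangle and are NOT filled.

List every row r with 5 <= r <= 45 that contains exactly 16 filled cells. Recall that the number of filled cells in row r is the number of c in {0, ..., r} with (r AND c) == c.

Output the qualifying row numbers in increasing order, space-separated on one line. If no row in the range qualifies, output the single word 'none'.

Row r has 2^popcount(r) filled cells, so we need popcount(r) = log2(16) = 4.
Scan r = 5..45 and keep those with exactly 4 one-bits:
r=5=101 popcount=2 -> skip
r=6=110 popcount=2 -> skip
r=7=111 popcount=3 -> skip
r=8=1000 popcount=1 -> skip
r=9=1001 popcount=2 -> skip
r=10=1010 popcount=2 -> skip
r=11=1011 popcount=3 -> skip
r=12=1100 popcount=2 -> skip
r=13=1101 popcount=3 -> skip
r=14=1110 popcount=3 -> skip
r=15=1111 popcount=4 -> KEEP
r=16=10000 popcount=1 -> skip
r=17=10001 popcount=2 -> skip
r=18=10010 popcount=2 -> skip
r=19=10011 popcount=3 -> skip
r=20=10100 popcount=2 -> skip
r=21=10101 popcount=3 -> skip
r=22=10110 popcount=3 -> skip
r=23=10111 popcount=4 -> KEEP
r=24=11000 popcount=2 -> skip
r=25=11001 popcount=3 -> skip
r=26=11010 popcount=3 -> skip
r=27=11011 popcount=4 -> KEEP
r=28=11100 popcount=3 -> skip
r=29=11101 popcount=4 -> KEEP
r=30=11110 popcount=4 -> KEEP
r=31=11111 popcount=5 -> skip
r=32=100000 popcount=1 -> skip
r=33=100001 popcount=2 -> skip
r=34=100010 popcount=2 -> skip
r=35=100011 popcount=3 -> skip
r=36=100100 popcount=2 -> skip
r=37=100101 popcount=3 -> skip
r=38=100110 popcount=3 -> skip
r=39=100111 popcount=4 -> KEEP
r=40=101000 popcount=2 -> skip
r=41=101001 popcount=3 -> skip
r=42=101010 popcount=3 -> skip
r=43=101011 popcount=4 -> KEEP
r=44=101100 popcount=3 -> skip
r=45=101101 popcount=4 -> KEEP
Kept rows: 15 23 27 29 30 39 43 45

Answer: 15 23 27 29 30 39 43 45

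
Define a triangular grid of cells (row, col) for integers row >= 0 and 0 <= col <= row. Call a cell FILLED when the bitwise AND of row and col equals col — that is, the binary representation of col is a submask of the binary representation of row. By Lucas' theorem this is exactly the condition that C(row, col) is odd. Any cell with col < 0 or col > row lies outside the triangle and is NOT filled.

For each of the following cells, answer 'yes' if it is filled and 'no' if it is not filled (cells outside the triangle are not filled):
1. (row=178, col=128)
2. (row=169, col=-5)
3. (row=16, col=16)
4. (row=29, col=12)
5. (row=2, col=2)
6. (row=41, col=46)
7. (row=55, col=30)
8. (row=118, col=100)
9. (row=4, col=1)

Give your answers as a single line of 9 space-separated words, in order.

(178,128): row=0b10110010, col=0b10000000, row AND col = 0b10000000 = 128; 128 == 128 -> filled
(169,-5): col outside [0, 169] -> not filled
(16,16): row=0b10000, col=0b10000, row AND col = 0b10000 = 16; 16 == 16 -> filled
(29,12): row=0b11101, col=0b1100, row AND col = 0b1100 = 12; 12 == 12 -> filled
(2,2): row=0b10, col=0b10, row AND col = 0b10 = 2; 2 == 2 -> filled
(41,46): col outside [0, 41] -> not filled
(55,30): row=0b110111, col=0b11110, row AND col = 0b10110 = 22; 22 != 30 -> empty
(118,100): row=0b1110110, col=0b1100100, row AND col = 0b1100100 = 100; 100 == 100 -> filled
(4,1): row=0b100, col=0b1, row AND col = 0b0 = 0; 0 != 1 -> empty

Answer: yes no yes yes yes no no yes no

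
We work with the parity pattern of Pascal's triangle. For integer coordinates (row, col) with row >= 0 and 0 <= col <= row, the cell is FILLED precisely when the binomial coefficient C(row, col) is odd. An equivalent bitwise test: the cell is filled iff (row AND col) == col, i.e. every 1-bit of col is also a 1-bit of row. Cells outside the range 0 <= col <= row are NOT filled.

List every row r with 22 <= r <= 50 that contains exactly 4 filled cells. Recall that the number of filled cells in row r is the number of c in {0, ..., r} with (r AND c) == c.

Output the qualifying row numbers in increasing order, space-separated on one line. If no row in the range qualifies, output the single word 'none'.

Row r has 2^popcount(r) filled cells, so we need popcount(r) = log2(4) = 2.
Scan r = 22..50 and keep those with exactly 2 one-bits:
r=22=10110 popcount=3 -> skip
r=23=10111 popcount=4 -> skip
r=24=11000 popcount=2 -> KEEP
r=25=11001 popcount=3 -> skip
r=26=11010 popcount=3 -> skip
r=27=11011 popcount=4 -> skip
r=28=11100 popcount=3 -> skip
r=29=11101 popcount=4 -> skip
r=30=11110 popcount=4 -> skip
r=31=11111 popcount=5 -> skip
r=32=100000 popcount=1 -> skip
r=33=100001 popcount=2 -> KEEP
r=34=100010 popcount=2 -> KEEP
r=35=100011 popcount=3 -> skip
r=36=100100 popcount=2 -> KEEP
r=37=100101 popcount=3 -> skip
r=38=100110 popcount=3 -> skip
r=39=100111 popcount=4 -> skip
r=40=101000 popcount=2 -> KEEP
r=41=101001 popcount=3 -> skip
r=42=101010 popcount=3 -> skip
r=43=101011 popcount=4 -> skip
r=44=101100 popcount=3 -> skip
r=45=101101 popcount=4 -> skip
r=46=101110 popcount=4 -> skip
r=47=101111 popcount=5 -> skip
r=48=110000 popcount=2 -> KEEP
r=49=110001 popcount=3 -> skip
r=50=110010 popcount=3 -> skip
Kept rows: 24 33 34 36 40 48

Answer: 24 33 34 36 40 48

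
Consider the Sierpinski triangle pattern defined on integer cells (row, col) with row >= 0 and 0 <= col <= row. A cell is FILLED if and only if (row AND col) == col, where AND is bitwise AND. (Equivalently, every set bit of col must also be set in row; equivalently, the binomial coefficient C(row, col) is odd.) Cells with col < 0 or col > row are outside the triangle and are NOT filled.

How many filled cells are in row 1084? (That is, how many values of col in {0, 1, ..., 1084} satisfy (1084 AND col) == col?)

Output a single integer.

1084 in binary = 10000111100
popcount(1084) = number of 1-bits in 10000111100 = 5
A col c satisfies (1084 AND c) == c iff every set bit of c is also set in 1084; each of the 5 set bits of 1084 can independently be on or off in c.
count = 2^5 = 32

Answer: 32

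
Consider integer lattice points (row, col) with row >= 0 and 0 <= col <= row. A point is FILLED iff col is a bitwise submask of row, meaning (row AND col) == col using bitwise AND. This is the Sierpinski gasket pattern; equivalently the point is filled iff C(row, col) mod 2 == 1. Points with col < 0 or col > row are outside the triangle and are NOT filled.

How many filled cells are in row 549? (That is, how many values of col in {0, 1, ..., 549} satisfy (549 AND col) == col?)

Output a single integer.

549 in binary = 1000100101
popcount(549) = number of 1-bits in 1000100101 = 4
A col c satisfies (549 AND c) == c iff every set bit of c is also set in 549; each of the 4 set bits of 549 can independently be on or off in c.
count = 2^4 = 16

Answer: 16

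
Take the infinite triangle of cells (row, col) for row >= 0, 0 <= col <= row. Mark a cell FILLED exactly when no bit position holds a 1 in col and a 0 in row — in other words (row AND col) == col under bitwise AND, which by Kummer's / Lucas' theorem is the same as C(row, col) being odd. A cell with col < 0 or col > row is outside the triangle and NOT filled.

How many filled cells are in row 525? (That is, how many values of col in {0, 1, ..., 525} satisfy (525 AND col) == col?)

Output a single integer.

525 in binary = 1000001101
popcount(525) = number of 1-bits in 1000001101 = 4
A col c satisfies (525 AND c) == c iff every set bit of c is also set in 525; each of the 4 set bits of 525 can independently be on or off in c.
count = 2^4 = 16

Answer: 16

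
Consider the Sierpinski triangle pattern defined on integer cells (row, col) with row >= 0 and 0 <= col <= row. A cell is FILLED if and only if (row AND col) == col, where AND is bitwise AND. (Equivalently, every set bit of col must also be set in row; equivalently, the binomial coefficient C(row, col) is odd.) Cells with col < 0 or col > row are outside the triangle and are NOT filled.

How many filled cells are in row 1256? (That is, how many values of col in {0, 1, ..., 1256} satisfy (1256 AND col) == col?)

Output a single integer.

Answer: 32

Derivation:
1256 in binary = 10011101000
popcount(1256) = number of 1-bits in 10011101000 = 5
A col c satisfies (1256 AND c) == c iff every set bit of c is also set in 1256; each of the 5 set bits of 1256 can independently be on or off in c.
count = 2^5 = 32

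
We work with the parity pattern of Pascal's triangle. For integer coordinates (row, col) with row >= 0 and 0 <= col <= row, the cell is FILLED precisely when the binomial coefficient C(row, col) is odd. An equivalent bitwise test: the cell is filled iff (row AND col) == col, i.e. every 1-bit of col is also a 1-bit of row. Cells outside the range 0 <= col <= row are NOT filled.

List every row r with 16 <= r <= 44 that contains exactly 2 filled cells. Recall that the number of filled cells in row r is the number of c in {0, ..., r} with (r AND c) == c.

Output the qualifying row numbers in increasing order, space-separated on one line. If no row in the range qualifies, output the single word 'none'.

Answer: 16 32

Derivation:
Row r has 2^popcount(r) filled cells, so we need popcount(r) = log2(2) = 1.
Scan r = 16..44 and keep those with exactly 1 one-bits:
r=16=10000 popcount=1 -> KEEP
r=17=10001 popcount=2 -> skip
r=18=10010 popcount=2 -> skip
r=19=10011 popcount=3 -> skip
r=20=10100 popcount=2 -> skip
r=21=10101 popcount=3 -> skip
r=22=10110 popcount=3 -> skip
r=23=10111 popcount=4 -> skip
r=24=11000 popcount=2 -> skip
r=25=11001 popcount=3 -> skip
r=26=11010 popcount=3 -> skip
r=27=11011 popcount=4 -> skip
r=28=11100 popcount=3 -> skip
r=29=11101 popcount=4 -> skip
r=30=11110 popcount=4 -> skip
r=31=11111 popcount=5 -> skip
r=32=100000 popcount=1 -> KEEP
r=33=100001 popcount=2 -> skip
r=34=100010 popcount=2 -> skip
r=35=100011 popcount=3 -> skip
r=36=100100 popcount=2 -> skip
r=37=100101 popcount=3 -> skip
r=38=100110 popcount=3 -> skip
r=39=100111 popcount=4 -> skip
r=40=101000 popcount=2 -> skip
r=41=101001 popcount=3 -> skip
r=42=101010 popcount=3 -> skip
r=43=101011 popcount=4 -> skip
r=44=101100 popcount=3 -> skip
Kept rows: 16 32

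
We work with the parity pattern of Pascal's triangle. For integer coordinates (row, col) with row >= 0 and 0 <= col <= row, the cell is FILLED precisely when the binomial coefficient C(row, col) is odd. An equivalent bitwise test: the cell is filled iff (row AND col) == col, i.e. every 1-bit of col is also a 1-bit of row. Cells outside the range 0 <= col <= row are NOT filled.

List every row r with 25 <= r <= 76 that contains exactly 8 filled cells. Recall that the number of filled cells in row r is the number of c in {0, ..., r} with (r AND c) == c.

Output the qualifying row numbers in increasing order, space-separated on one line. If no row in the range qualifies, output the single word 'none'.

Row r has 2^popcount(r) filled cells, so we need popcount(r) = log2(8) = 3.
Scan r = 25..76 and keep those with exactly 3 one-bits:
r=25=11001 popcount=3 -> KEEP
r=26=11010 popcount=3 -> KEEP
r=27=11011 popcount=4 -> skip
r=28=11100 popcount=3 -> KEEP
r=29=11101 popcount=4 -> skip
r=30=11110 popcount=4 -> skip
r=31=11111 popcount=5 -> skip
r=32=100000 popcount=1 -> skip
r=33=100001 popcount=2 -> skip
r=34=100010 popcount=2 -> skip
r=35=100011 popcount=3 -> KEEP
r=36=100100 popcount=2 -> skip
r=37=100101 popcount=3 -> KEEP
r=38=100110 popcount=3 -> KEEP
r=39=100111 popcount=4 -> skip
r=40=101000 popcount=2 -> skip
r=41=101001 popcount=3 -> KEEP
r=42=101010 popcount=3 -> KEEP
r=43=101011 popcount=4 -> skip
r=44=101100 popcount=3 -> KEEP
r=45=101101 popcount=4 -> skip
r=46=101110 popcount=4 -> skip
r=47=101111 popcount=5 -> skip
r=48=110000 popcount=2 -> skip
r=49=110001 popcount=3 -> KEEP
r=50=110010 popcount=3 -> KEEP
r=51=110011 popcount=4 -> skip
r=52=110100 popcount=3 -> KEEP
r=53=110101 popcount=4 -> skip
r=54=110110 popcount=4 -> skip
r=55=110111 popcount=5 -> skip
r=56=111000 popcount=3 -> KEEP
r=57=111001 popcount=4 -> skip
r=58=111010 popcount=4 -> skip
r=59=111011 popcount=5 -> skip
r=60=111100 popcount=4 -> skip
r=61=111101 popcount=5 -> skip
r=62=111110 popcount=5 -> skip
r=63=111111 popcount=6 -> skip
r=64=1000000 popcount=1 -> skip
r=65=1000001 popcount=2 -> skip
r=66=1000010 popcount=2 -> skip
r=67=1000011 popcount=3 -> KEEP
r=68=1000100 popcount=2 -> skip
r=69=1000101 popcount=3 -> KEEP
r=70=1000110 popcount=3 -> KEEP
r=71=1000111 popcount=4 -> skip
r=72=1001000 popcount=2 -> skip
r=73=1001001 popcount=3 -> KEEP
r=74=1001010 popcount=3 -> KEEP
r=75=1001011 popcount=4 -> skip
r=76=1001100 popcount=3 -> KEEP
Kept rows: 25 26 28 35 37 38 41 42 44 49 50 52 56 67 69 70 73 74 76

Answer: 25 26 28 35 37 38 41 42 44 49 50 52 56 67 69 70 73 74 76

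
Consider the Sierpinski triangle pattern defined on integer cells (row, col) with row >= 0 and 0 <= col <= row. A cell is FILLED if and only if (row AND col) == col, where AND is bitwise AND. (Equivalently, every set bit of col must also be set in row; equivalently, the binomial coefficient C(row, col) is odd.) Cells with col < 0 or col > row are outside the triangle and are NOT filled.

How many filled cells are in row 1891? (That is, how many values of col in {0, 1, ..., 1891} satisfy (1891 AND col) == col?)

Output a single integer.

Answer: 128

Derivation:
1891 in binary = 11101100011
popcount(1891) = number of 1-bits in 11101100011 = 7
A col c satisfies (1891 AND c) == c iff every set bit of c is also set in 1891; each of the 7 set bits of 1891 can independently be on or off in c.
count = 2^7 = 128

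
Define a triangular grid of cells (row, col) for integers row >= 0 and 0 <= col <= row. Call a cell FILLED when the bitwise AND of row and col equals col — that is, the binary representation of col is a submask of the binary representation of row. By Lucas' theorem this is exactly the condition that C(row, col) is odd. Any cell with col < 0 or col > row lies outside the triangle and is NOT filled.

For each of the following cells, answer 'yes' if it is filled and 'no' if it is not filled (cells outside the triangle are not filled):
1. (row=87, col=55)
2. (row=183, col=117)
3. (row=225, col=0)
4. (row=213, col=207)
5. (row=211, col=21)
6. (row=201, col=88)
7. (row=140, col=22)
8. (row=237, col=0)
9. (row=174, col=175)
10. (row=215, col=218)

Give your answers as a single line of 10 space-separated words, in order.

(87,55): row=0b1010111, col=0b110111, row AND col = 0b10111 = 23; 23 != 55 -> empty
(183,117): row=0b10110111, col=0b1110101, row AND col = 0b110101 = 53; 53 != 117 -> empty
(225,0): row=0b11100001, col=0b0, row AND col = 0b0 = 0; 0 == 0 -> filled
(213,207): row=0b11010101, col=0b11001111, row AND col = 0b11000101 = 197; 197 != 207 -> empty
(211,21): row=0b11010011, col=0b10101, row AND col = 0b10001 = 17; 17 != 21 -> empty
(201,88): row=0b11001001, col=0b1011000, row AND col = 0b1001000 = 72; 72 != 88 -> empty
(140,22): row=0b10001100, col=0b10110, row AND col = 0b100 = 4; 4 != 22 -> empty
(237,0): row=0b11101101, col=0b0, row AND col = 0b0 = 0; 0 == 0 -> filled
(174,175): col outside [0, 174] -> not filled
(215,218): col outside [0, 215] -> not filled

Answer: no no yes no no no no yes no no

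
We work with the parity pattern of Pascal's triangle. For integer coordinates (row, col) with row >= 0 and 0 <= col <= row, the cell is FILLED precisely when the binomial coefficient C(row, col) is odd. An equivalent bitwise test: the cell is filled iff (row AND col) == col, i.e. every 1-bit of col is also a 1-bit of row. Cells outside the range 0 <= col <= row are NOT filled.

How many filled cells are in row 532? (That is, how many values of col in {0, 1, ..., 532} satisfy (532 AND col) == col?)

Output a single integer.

532 in binary = 1000010100
popcount(532) = number of 1-bits in 1000010100 = 3
A col c satisfies (532 AND c) == c iff every set bit of c is also set in 532; each of the 3 set bits of 532 can independently be on or off in c.
count = 2^3 = 8

Answer: 8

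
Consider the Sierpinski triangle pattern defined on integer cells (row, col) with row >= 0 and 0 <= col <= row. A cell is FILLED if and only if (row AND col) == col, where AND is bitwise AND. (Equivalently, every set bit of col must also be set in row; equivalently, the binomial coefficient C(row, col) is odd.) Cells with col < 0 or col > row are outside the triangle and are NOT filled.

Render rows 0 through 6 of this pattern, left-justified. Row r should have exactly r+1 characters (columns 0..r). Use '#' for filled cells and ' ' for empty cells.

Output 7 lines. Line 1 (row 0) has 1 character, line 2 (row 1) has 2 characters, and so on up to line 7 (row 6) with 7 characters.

Answer: #
##
# #
####
#   #
##  ##
# # # #

Derivation:
r0=0: #
r1=1: ##
r2=10: # #
r3=11: ####
r4=100: #   #
r5=101: ##  ##
r6=110: # # # #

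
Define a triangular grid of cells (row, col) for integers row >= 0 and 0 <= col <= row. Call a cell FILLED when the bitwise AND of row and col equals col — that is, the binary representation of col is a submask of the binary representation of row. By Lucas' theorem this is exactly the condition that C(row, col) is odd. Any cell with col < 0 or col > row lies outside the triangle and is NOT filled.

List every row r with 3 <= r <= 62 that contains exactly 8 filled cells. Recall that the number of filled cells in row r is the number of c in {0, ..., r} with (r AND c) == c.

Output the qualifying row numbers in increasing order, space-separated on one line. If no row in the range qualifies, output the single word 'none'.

Row r has 2^popcount(r) filled cells, so we need popcount(r) = log2(8) = 3.
Scan r = 3..62 and keep those with exactly 3 one-bits:
r=3=11 popcount=2 -> skip
r=4=100 popcount=1 -> skip
r=5=101 popcount=2 -> skip
r=6=110 popcount=2 -> skip
r=7=111 popcount=3 -> KEEP
r=8=1000 popcount=1 -> skip
r=9=1001 popcount=2 -> skip
r=10=1010 popcount=2 -> skip
r=11=1011 popcount=3 -> KEEP
r=12=1100 popcount=2 -> skip
r=13=1101 popcount=3 -> KEEP
r=14=1110 popcount=3 -> KEEP
r=15=1111 popcount=4 -> skip
r=16=10000 popcount=1 -> skip
r=17=10001 popcount=2 -> skip
r=18=10010 popcount=2 -> skip
r=19=10011 popcount=3 -> KEEP
r=20=10100 popcount=2 -> skip
r=21=10101 popcount=3 -> KEEP
r=22=10110 popcount=3 -> KEEP
r=23=10111 popcount=4 -> skip
r=24=11000 popcount=2 -> skip
r=25=11001 popcount=3 -> KEEP
r=26=11010 popcount=3 -> KEEP
r=27=11011 popcount=4 -> skip
r=28=11100 popcount=3 -> KEEP
r=29=11101 popcount=4 -> skip
r=30=11110 popcount=4 -> skip
r=31=11111 popcount=5 -> skip
r=32=100000 popcount=1 -> skip
r=33=100001 popcount=2 -> skip
r=34=100010 popcount=2 -> skip
r=35=100011 popcount=3 -> KEEP
r=36=100100 popcount=2 -> skip
r=37=100101 popcount=3 -> KEEP
r=38=100110 popcount=3 -> KEEP
r=39=100111 popcount=4 -> skip
r=40=101000 popcount=2 -> skip
r=41=101001 popcount=3 -> KEEP
r=42=101010 popcount=3 -> KEEP
r=43=101011 popcount=4 -> skip
r=44=101100 popcount=3 -> KEEP
r=45=101101 popcount=4 -> skip
r=46=101110 popcount=4 -> skip
r=47=101111 popcount=5 -> skip
r=48=110000 popcount=2 -> skip
r=49=110001 popcount=3 -> KEEP
r=50=110010 popcount=3 -> KEEP
r=51=110011 popcount=4 -> skip
r=52=110100 popcount=3 -> KEEP
r=53=110101 popcount=4 -> skip
r=54=110110 popcount=4 -> skip
r=55=110111 popcount=5 -> skip
r=56=111000 popcount=3 -> KEEP
r=57=111001 popcount=4 -> skip
r=58=111010 popcount=4 -> skip
r=59=111011 popcount=5 -> skip
r=60=111100 popcount=4 -> skip
r=61=111101 popcount=5 -> skip
r=62=111110 popcount=5 -> skip
Kept rows: 7 11 13 14 19 21 22 25 26 28 35 37 38 41 42 44 49 50 52 56

Answer: 7 11 13 14 19 21 22 25 26 28 35 37 38 41 42 44 49 50 52 56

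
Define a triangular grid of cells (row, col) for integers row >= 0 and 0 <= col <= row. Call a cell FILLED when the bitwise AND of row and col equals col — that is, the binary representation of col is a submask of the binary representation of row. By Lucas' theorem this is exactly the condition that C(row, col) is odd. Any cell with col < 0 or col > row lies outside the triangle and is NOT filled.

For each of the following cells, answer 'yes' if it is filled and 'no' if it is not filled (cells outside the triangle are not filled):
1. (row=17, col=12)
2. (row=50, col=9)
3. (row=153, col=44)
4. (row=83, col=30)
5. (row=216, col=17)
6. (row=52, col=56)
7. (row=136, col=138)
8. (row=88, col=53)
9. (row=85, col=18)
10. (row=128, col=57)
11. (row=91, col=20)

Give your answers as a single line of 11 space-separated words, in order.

(17,12): row=0b10001, col=0b1100, row AND col = 0b0 = 0; 0 != 12 -> empty
(50,9): row=0b110010, col=0b1001, row AND col = 0b0 = 0; 0 != 9 -> empty
(153,44): row=0b10011001, col=0b101100, row AND col = 0b1000 = 8; 8 != 44 -> empty
(83,30): row=0b1010011, col=0b11110, row AND col = 0b10010 = 18; 18 != 30 -> empty
(216,17): row=0b11011000, col=0b10001, row AND col = 0b10000 = 16; 16 != 17 -> empty
(52,56): col outside [0, 52] -> not filled
(136,138): col outside [0, 136] -> not filled
(88,53): row=0b1011000, col=0b110101, row AND col = 0b10000 = 16; 16 != 53 -> empty
(85,18): row=0b1010101, col=0b10010, row AND col = 0b10000 = 16; 16 != 18 -> empty
(128,57): row=0b10000000, col=0b111001, row AND col = 0b0 = 0; 0 != 57 -> empty
(91,20): row=0b1011011, col=0b10100, row AND col = 0b10000 = 16; 16 != 20 -> empty

Answer: no no no no no no no no no no no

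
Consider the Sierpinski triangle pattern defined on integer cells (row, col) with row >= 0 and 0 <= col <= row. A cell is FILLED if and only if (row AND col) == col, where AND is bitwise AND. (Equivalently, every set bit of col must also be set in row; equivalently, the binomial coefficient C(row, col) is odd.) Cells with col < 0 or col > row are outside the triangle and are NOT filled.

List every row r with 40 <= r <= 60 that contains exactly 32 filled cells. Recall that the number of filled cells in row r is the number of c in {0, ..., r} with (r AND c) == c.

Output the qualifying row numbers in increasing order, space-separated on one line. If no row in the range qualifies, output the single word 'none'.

Answer: 47 55 59

Derivation:
Row r has 2^popcount(r) filled cells, so we need popcount(r) = log2(32) = 5.
Scan r = 40..60 and keep those with exactly 5 one-bits:
r=40=101000 popcount=2 -> skip
r=41=101001 popcount=3 -> skip
r=42=101010 popcount=3 -> skip
r=43=101011 popcount=4 -> skip
r=44=101100 popcount=3 -> skip
r=45=101101 popcount=4 -> skip
r=46=101110 popcount=4 -> skip
r=47=101111 popcount=5 -> KEEP
r=48=110000 popcount=2 -> skip
r=49=110001 popcount=3 -> skip
r=50=110010 popcount=3 -> skip
r=51=110011 popcount=4 -> skip
r=52=110100 popcount=3 -> skip
r=53=110101 popcount=4 -> skip
r=54=110110 popcount=4 -> skip
r=55=110111 popcount=5 -> KEEP
r=56=111000 popcount=3 -> skip
r=57=111001 popcount=4 -> skip
r=58=111010 popcount=4 -> skip
r=59=111011 popcount=5 -> KEEP
r=60=111100 popcount=4 -> skip
Kept rows: 47 55 59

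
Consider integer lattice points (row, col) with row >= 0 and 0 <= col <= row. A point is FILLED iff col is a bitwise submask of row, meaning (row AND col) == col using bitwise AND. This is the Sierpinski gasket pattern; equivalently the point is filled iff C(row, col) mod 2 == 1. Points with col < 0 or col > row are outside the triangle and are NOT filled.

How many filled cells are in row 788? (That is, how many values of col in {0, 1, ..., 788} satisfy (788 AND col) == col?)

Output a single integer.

788 in binary = 1100010100
popcount(788) = number of 1-bits in 1100010100 = 4
A col c satisfies (788 AND c) == c iff every set bit of c is also set in 788; each of the 4 set bits of 788 can independently be on or off in c.
count = 2^4 = 16

Answer: 16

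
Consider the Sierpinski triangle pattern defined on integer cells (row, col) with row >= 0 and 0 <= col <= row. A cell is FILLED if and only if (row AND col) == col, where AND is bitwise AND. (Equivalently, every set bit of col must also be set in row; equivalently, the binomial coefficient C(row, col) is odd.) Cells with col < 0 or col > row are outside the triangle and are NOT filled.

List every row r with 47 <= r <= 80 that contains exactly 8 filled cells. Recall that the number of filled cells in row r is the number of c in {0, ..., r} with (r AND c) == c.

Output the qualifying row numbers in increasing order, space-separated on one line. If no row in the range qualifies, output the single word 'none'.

Row r has 2^popcount(r) filled cells, so we need popcount(r) = log2(8) = 3.
Scan r = 47..80 and keep those with exactly 3 one-bits:
r=47=101111 popcount=5 -> skip
r=48=110000 popcount=2 -> skip
r=49=110001 popcount=3 -> KEEP
r=50=110010 popcount=3 -> KEEP
r=51=110011 popcount=4 -> skip
r=52=110100 popcount=3 -> KEEP
r=53=110101 popcount=4 -> skip
r=54=110110 popcount=4 -> skip
r=55=110111 popcount=5 -> skip
r=56=111000 popcount=3 -> KEEP
r=57=111001 popcount=4 -> skip
r=58=111010 popcount=4 -> skip
r=59=111011 popcount=5 -> skip
r=60=111100 popcount=4 -> skip
r=61=111101 popcount=5 -> skip
r=62=111110 popcount=5 -> skip
r=63=111111 popcount=6 -> skip
r=64=1000000 popcount=1 -> skip
r=65=1000001 popcount=2 -> skip
r=66=1000010 popcount=2 -> skip
r=67=1000011 popcount=3 -> KEEP
r=68=1000100 popcount=2 -> skip
r=69=1000101 popcount=3 -> KEEP
r=70=1000110 popcount=3 -> KEEP
r=71=1000111 popcount=4 -> skip
r=72=1001000 popcount=2 -> skip
r=73=1001001 popcount=3 -> KEEP
r=74=1001010 popcount=3 -> KEEP
r=75=1001011 popcount=4 -> skip
r=76=1001100 popcount=3 -> KEEP
r=77=1001101 popcount=4 -> skip
r=78=1001110 popcount=4 -> skip
r=79=1001111 popcount=5 -> skip
r=80=1010000 popcount=2 -> skip
Kept rows: 49 50 52 56 67 69 70 73 74 76

Answer: 49 50 52 56 67 69 70 73 74 76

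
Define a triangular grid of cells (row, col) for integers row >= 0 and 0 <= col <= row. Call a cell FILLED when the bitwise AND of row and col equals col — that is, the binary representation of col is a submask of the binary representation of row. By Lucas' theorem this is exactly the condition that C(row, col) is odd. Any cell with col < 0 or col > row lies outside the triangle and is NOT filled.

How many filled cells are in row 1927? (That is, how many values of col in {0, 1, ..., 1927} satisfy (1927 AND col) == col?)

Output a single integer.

1927 in binary = 11110000111
popcount(1927) = number of 1-bits in 11110000111 = 7
A col c satisfies (1927 AND c) == c iff every set bit of c is also set in 1927; each of the 7 set bits of 1927 can independently be on or off in c.
count = 2^7 = 128

Answer: 128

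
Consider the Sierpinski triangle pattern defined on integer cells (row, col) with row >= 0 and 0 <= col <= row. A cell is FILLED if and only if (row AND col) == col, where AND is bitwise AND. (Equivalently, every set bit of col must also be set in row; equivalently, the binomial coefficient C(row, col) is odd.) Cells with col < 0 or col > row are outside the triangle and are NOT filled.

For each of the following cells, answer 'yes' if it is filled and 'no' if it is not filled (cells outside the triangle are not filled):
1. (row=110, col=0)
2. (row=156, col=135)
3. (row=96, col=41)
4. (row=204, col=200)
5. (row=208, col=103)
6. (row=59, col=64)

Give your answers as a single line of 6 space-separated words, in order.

(110,0): row=0b1101110, col=0b0, row AND col = 0b0 = 0; 0 == 0 -> filled
(156,135): row=0b10011100, col=0b10000111, row AND col = 0b10000100 = 132; 132 != 135 -> empty
(96,41): row=0b1100000, col=0b101001, row AND col = 0b100000 = 32; 32 != 41 -> empty
(204,200): row=0b11001100, col=0b11001000, row AND col = 0b11001000 = 200; 200 == 200 -> filled
(208,103): row=0b11010000, col=0b1100111, row AND col = 0b1000000 = 64; 64 != 103 -> empty
(59,64): col outside [0, 59] -> not filled

Answer: yes no no yes no no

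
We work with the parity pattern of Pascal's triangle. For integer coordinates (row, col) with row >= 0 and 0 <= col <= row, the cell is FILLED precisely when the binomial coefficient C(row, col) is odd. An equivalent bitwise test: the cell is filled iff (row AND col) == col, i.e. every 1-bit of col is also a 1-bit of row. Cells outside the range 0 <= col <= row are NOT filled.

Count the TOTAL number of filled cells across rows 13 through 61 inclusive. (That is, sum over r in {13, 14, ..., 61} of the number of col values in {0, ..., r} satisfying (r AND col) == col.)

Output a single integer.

r13=1101 pc3: +8 =8
r14=1110 pc3: +8 =16
r15=1111 pc4: +16 =32
r16=10000 pc1: +2 =34
r17=10001 pc2: +4 =38
r18=10010 pc2: +4 =42
r19=10011 pc3: +8 =50
r20=10100 pc2: +4 =54
r21=10101 pc3: +8 =62
r22=10110 pc3: +8 =70
r23=10111 pc4: +16 =86
r24=11000 pc2: +4 =90
r25=11001 pc3: +8 =98
r26=11010 pc3: +8 =106
r27=11011 pc4: +16 =122
r28=11100 pc3: +8 =130
r29=11101 pc4: +16 =146
r30=11110 pc4: +16 =162
r31=11111 pc5: +32 =194
r32=100000 pc1: +2 =196
r33=100001 pc2: +4 =200
r34=100010 pc2: +4 =204
r35=100011 pc3: +8 =212
r36=100100 pc2: +4 =216
r37=100101 pc3: +8 =224
r38=100110 pc3: +8 =232
r39=100111 pc4: +16 =248
r40=101000 pc2: +4 =252
r41=101001 pc3: +8 =260
r42=101010 pc3: +8 =268
r43=101011 pc4: +16 =284
r44=101100 pc3: +8 =292
r45=101101 pc4: +16 =308
r46=101110 pc4: +16 =324
r47=101111 pc5: +32 =356
r48=110000 pc2: +4 =360
r49=110001 pc3: +8 =368
r50=110010 pc3: +8 =376
r51=110011 pc4: +16 =392
r52=110100 pc3: +8 =400
r53=110101 pc4: +16 =416
r54=110110 pc4: +16 =432
r55=110111 pc5: +32 =464
r56=111000 pc3: +8 =472
r57=111001 pc4: +16 =488
r58=111010 pc4: +16 =504
r59=111011 pc5: +32 =536
r60=111100 pc4: +16 =552
r61=111101 pc5: +32 =584

Answer: 584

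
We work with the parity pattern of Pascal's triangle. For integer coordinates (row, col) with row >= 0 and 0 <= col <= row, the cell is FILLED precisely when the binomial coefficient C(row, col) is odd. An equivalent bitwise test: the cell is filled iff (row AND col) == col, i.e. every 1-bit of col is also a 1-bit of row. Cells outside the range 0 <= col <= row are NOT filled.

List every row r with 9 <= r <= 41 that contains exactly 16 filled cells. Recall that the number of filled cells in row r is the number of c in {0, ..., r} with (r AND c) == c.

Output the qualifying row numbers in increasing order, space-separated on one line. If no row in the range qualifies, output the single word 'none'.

Row r has 2^popcount(r) filled cells, so we need popcount(r) = log2(16) = 4.
Scan r = 9..41 and keep those with exactly 4 one-bits:
r=9=1001 popcount=2 -> skip
r=10=1010 popcount=2 -> skip
r=11=1011 popcount=3 -> skip
r=12=1100 popcount=2 -> skip
r=13=1101 popcount=3 -> skip
r=14=1110 popcount=3 -> skip
r=15=1111 popcount=4 -> KEEP
r=16=10000 popcount=1 -> skip
r=17=10001 popcount=2 -> skip
r=18=10010 popcount=2 -> skip
r=19=10011 popcount=3 -> skip
r=20=10100 popcount=2 -> skip
r=21=10101 popcount=3 -> skip
r=22=10110 popcount=3 -> skip
r=23=10111 popcount=4 -> KEEP
r=24=11000 popcount=2 -> skip
r=25=11001 popcount=3 -> skip
r=26=11010 popcount=3 -> skip
r=27=11011 popcount=4 -> KEEP
r=28=11100 popcount=3 -> skip
r=29=11101 popcount=4 -> KEEP
r=30=11110 popcount=4 -> KEEP
r=31=11111 popcount=5 -> skip
r=32=100000 popcount=1 -> skip
r=33=100001 popcount=2 -> skip
r=34=100010 popcount=2 -> skip
r=35=100011 popcount=3 -> skip
r=36=100100 popcount=2 -> skip
r=37=100101 popcount=3 -> skip
r=38=100110 popcount=3 -> skip
r=39=100111 popcount=4 -> KEEP
r=40=101000 popcount=2 -> skip
r=41=101001 popcount=3 -> skip
Kept rows: 15 23 27 29 30 39

Answer: 15 23 27 29 30 39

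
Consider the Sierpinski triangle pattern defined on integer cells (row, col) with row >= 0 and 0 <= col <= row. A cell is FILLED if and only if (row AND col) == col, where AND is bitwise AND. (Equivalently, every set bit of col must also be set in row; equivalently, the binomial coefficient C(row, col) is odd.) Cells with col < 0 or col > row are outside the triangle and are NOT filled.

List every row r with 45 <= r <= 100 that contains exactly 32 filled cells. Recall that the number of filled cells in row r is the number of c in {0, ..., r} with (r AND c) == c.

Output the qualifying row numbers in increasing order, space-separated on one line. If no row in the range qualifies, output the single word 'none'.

Row r has 2^popcount(r) filled cells, so we need popcount(r) = log2(32) = 5.
Scan r = 45..100 and keep those with exactly 5 one-bits:
r=45=101101 popcount=4 -> skip
r=46=101110 popcount=4 -> skip
r=47=101111 popcount=5 -> KEEP
r=48=110000 popcount=2 -> skip
r=49=110001 popcount=3 -> skip
r=50=110010 popcount=3 -> skip
r=51=110011 popcount=4 -> skip
r=52=110100 popcount=3 -> skip
r=53=110101 popcount=4 -> skip
r=54=110110 popcount=4 -> skip
r=55=110111 popcount=5 -> KEEP
r=56=111000 popcount=3 -> skip
r=57=111001 popcount=4 -> skip
r=58=111010 popcount=4 -> skip
r=59=111011 popcount=5 -> KEEP
r=60=111100 popcount=4 -> skip
r=61=111101 popcount=5 -> KEEP
r=62=111110 popcount=5 -> KEEP
r=63=111111 popcount=6 -> skip
r=64=1000000 popcount=1 -> skip
r=65=1000001 popcount=2 -> skip
r=66=1000010 popcount=2 -> skip
r=67=1000011 popcount=3 -> skip
r=68=1000100 popcount=2 -> skip
r=69=1000101 popcount=3 -> skip
r=70=1000110 popcount=3 -> skip
r=71=1000111 popcount=4 -> skip
r=72=1001000 popcount=2 -> skip
r=73=1001001 popcount=3 -> skip
r=74=1001010 popcount=3 -> skip
r=75=1001011 popcount=4 -> skip
r=76=1001100 popcount=3 -> skip
r=77=1001101 popcount=4 -> skip
r=78=1001110 popcount=4 -> skip
r=79=1001111 popcount=5 -> KEEP
r=80=1010000 popcount=2 -> skip
r=81=1010001 popcount=3 -> skip
r=82=1010010 popcount=3 -> skip
r=83=1010011 popcount=4 -> skip
r=84=1010100 popcount=3 -> skip
r=85=1010101 popcount=4 -> skip
r=86=1010110 popcount=4 -> skip
r=87=1010111 popcount=5 -> KEEP
r=88=1011000 popcount=3 -> skip
r=89=1011001 popcount=4 -> skip
r=90=1011010 popcount=4 -> skip
r=91=1011011 popcount=5 -> KEEP
r=92=1011100 popcount=4 -> skip
r=93=1011101 popcount=5 -> KEEP
r=94=1011110 popcount=5 -> KEEP
r=95=1011111 popcount=6 -> skip
r=96=1100000 popcount=2 -> skip
r=97=1100001 popcount=3 -> skip
r=98=1100010 popcount=3 -> skip
r=99=1100011 popcount=4 -> skip
r=100=1100100 popcount=3 -> skip
Kept rows: 47 55 59 61 62 79 87 91 93 94

Answer: 47 55 59 61 62 79 87 91 93 94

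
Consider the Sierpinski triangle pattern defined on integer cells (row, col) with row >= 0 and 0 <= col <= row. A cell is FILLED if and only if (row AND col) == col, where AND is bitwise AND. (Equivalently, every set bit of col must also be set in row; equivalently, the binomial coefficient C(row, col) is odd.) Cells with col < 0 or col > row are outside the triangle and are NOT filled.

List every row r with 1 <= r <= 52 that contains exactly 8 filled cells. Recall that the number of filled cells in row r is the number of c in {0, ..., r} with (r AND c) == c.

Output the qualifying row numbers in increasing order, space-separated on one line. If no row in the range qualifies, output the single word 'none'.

Row r has 2^popcount(r) filled cells, so we need popcount(r) = log2(8) = 3.
Scan r = 1..52 and keep those with exactly 3 one-bits:
r=1=1 popcount=1 -> skip
r=2=10 popcount=1 -> skip
r=3=11 popcount=2 -> skip
r=4=100 popcount=1 -> skip
r=5=101 popcount=2 -> skip
r=6=110 popcount=2 -> skip
r=7=111 popcount=3 -> KEEP
r=8=1000 popcount=1 -> skip
r=9=1001 popcount=2 -> skip
r=10=1010 popcount=2 -> skip
r=11=1011 popcount=3 -> KEEP
r=12=1100 popcount=2 -> skip
r=13=1101 popcount=3 -> KEEP
r=14=1110 popcount=3 -> KEEP
r=15=1111 popcount=4 -> skip
r=16=10000 popcount=1 -> skip
r=17=10001 popcount=2 -> skip
r=18=10010 popcount=2 -> skip
r=19=10011 popcount=3 -> KEEP
r=20=10100 popcount=2 -> skip
r=21=10101 popcount=3 -> KEEP
r=22=10110 popcount=3 -> KEEP
r=23=10111 popcount=4 -> skip
r=24=11000 popcount=2 -> skip
r=25=11001 popcount=3 -> KEEP
r=26=11010 popcount=3 -> KEEP
r=27=11011 popcount=4 -> skip
r=28=11100 popcount=3 -> KEEP
r=29=11101 popcount=4 -> skip
r=30=11110 popcount=4 -> skip
r=31=11111 popcount=5 -> skip
r=32=100000 popcount=1 -> skip
r=33=100001 popcount=2 -> skip
r=34=100010 popcount=2 -> skip
r=35=100011 popcount=3 -> KEEP
r=36=100100 popcount=2 -> skip
r=37=100101 popcount=3 -> KEEP
r=38=100110 popcount=3 -> KEEP
r=39=100111 popcount=4 -> skip
r=40=101000 popcount=2 -> skip
r=41=101001 popcount=3 -> KEEP
r=42=101010 popcount=3 -> KEEP
r=43=101011 popcount=4 -> skip
r=44=101100 popcount=3 -> KEEP
r=45=101101 popcount=4 -> skip
r=46=101110 popcount=4 -> skip
r=47=101111 popcount=5 -> skip
r=48=110000 popcount=2 -> skip
r=49=110001 popcount=3 -> KEEP
r=50=110010 popcount=3 -> KEEP
r=51=110011 popcount=4 -> skip
r=52=110100 popcount=3 -> KEEP
Kept rows: 7 11 13 14 19 21 22 25 26 28 35 37 38 41 42 44 49 50 52

Answer: 7 11 13 14 19 21 22 25 26 28 35 37 38 41 42 44 49 50 52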